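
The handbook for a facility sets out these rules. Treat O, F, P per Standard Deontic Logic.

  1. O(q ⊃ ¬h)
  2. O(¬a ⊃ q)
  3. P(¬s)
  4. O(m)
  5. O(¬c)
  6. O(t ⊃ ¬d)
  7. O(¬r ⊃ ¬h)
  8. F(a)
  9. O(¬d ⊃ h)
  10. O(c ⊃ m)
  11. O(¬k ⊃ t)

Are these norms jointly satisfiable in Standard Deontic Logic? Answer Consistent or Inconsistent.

Consistent

Premise 10 is O(c ⊃ m); even if O(m) held, inferring O(c) would be affirming the consequent — invalid.
So O(c) is not derivable, and the apparent clash with O(¬c) does not arise.
A world satisfying every obligation exists (e.g. a=false, c=false, d=true, h=false, k=true, m=true, q=true, r=false, s=false, t=false); no atom is both obligatory and forbidden, so the set is consistent.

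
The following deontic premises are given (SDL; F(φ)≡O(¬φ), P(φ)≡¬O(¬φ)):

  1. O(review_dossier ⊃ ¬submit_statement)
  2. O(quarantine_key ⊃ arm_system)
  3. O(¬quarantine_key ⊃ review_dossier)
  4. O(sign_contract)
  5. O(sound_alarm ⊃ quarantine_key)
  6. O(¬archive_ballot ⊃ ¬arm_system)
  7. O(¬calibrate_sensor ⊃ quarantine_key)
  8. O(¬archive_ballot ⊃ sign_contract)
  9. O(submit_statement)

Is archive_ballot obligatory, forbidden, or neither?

Premise 9 gives O(submit_statement).
The contrapositive of premise 1 (O(review_dossier ⊃ ¬submit_statement)) is O(submit_statement ⊃ ¬review_dossier), and O(submit_statement) is already established, so O(¬review_dossier).
The contrapositive of premise 3 (O(¬quarantine_key ⊃ review_dossier)) is O(¬review_dossier ⊃ quarantine_key), and O(¬review_dossier) is already established, so O(quarantine_key).
From O(quarantine_key) and premise 2, O(quarantine_key ⊃ arm_system), we obtain O(arm_system).
Premise 6, O(¬archive_ballot ⊃ ¬arm_system), contraposes to O(arm_system ⊃ archive_ballot); with O(arm_system) we get O(archive_ballot).
Premises 4, 5, 7, 8 do not contribute to this derivation.
Hence archive_ballot is obligatory.

Obligatory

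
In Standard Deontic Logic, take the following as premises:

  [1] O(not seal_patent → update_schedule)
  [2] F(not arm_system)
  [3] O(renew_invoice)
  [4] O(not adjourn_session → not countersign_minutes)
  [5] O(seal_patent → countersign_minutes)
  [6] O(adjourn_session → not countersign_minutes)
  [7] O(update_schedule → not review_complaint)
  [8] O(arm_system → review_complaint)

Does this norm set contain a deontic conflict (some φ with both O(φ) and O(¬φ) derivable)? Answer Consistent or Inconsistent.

Inconsistent

Premises 4 and 6 are O(not adjourn_session → not countersign_minutes) and O(adjourn_session → not countersign_minutes); every ideal world satisfies not adjourn_session or adjourn_session, so in either case not countersign_minutes holds — hence O(not countersign_minutes).
Premise 5, O(seal_patent → countersign_minutes), contraposes to O(not countersign_minutes → not seal_patent); with O(not countersign_minutes) we get O(not seal_patent).
Applying K to premise 1 (O(not seal_patent → update_schedule)) and O(not seal_patent) yields O(update_schedule).
With premise 7, O(update_schedule → not review_complaint), the K-axiom yields O(not review_complaint).
Premise 8 is O(arm_system → review_complaint); contrapositively O(not review_complaint → not arm_system). Since O(not review_complaint) holds, K gives O(not arm_system).
However, F(not arm_system) at premise 2 amounts to O(arm_system).
We now have both O(not arm_system) and O(arm_system) — arm_system is simultaneously obligatory and forbidden, violating the D-axiom.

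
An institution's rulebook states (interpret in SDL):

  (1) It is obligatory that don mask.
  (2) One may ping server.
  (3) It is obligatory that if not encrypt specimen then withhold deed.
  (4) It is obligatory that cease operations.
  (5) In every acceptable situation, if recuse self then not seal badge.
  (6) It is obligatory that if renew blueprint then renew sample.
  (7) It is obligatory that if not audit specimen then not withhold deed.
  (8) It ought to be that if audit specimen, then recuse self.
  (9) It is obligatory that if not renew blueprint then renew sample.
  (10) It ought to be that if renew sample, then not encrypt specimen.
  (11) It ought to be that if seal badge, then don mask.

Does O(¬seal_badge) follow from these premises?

Yes

Premises 9 and 6 are O(¬renew_blueprint → renew_sample) and O(renew_blueprint → renew_sample); every ideal world satisfies ¬renew_blueprint or renew_blueprint, so in either case renew_sample holds — hence O(renew_sample).
With premise 10, O(renew_sample → ¬encrypt_specimen), the K-axiom yields O(¬encrypt_specimen).
From O(¬encrypt_specimen) and premise 3, O(¬encrypt_specimen → withhold_deed), we obtain O(withhold_deed).
The contrapositive of premise 7 (O(¬audit_specimen → ¬withhold_deed)) is O(withhold_deed → audit_specimen), and O(withhold_deed) is already established, so O(audit_specimen).
Premise 8 is O(audit_specimen → recuse_self); since O(audit_specimen), deontic closure gives O(recuse_self).
Applying K to premise 5 (O(recuse_self → ¬seal_badge)) and O(recuse_self) yields O(¬seal_badge).
Premises 1, 2, 4, 11 do not contribute to this derivation.
So O(¬seal_badge) follows.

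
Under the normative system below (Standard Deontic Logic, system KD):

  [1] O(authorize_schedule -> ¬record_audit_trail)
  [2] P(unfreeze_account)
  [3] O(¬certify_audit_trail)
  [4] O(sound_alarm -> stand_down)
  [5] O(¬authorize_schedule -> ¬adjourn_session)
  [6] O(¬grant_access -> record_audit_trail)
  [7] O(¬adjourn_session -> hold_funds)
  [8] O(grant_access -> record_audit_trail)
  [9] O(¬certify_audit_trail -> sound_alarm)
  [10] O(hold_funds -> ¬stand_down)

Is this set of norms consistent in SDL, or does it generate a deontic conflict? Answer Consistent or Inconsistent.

Inconsistent

Premises 8 and 6 cover both cases: O(grant_access -> record_audit_trail) and O(¬grant_access -> record_audit_trail). Since grant_access ∨ ¬grant_access is a tautology, O(record_audit_trail) follows.
Premise 1, O(authorize_schedule -> ¬record_audit_trail), contraposes to O(record_audit_trail -> ¬authorize_schedule); with O(record_audit_trail) we get O(¬authorize_schedule).
Applying K to premise 5 (O(¬authorize_schedule -> ¬adjourn_session)) and O(¬authorize_schedule) yields O(¬adjourn_session).
With premise 7, O(¬adjourn_session -> hold_funds), the K-axiom yields O(hold_funds).
Applying K to premise 10 (O(hold_funds -> ¬stand_down)) and O(hold_funds) yields O(¬stand_down).
The contrapositive of premise 4 (O(sound_alarm -> stand_down)) is O(¬stand_down -> ¬sound_alarm), and O(¬stand_down) is already established, so O(¬sound_alarm).
Premise 9, O(¬certify_audit_trail -> sound_alarm), contraposes to O(¬sound_alarm -> certify_audit_trail); with O(¬sound_alarm) we get O(certify_audit_trail).
Yet premise 3 states O(¬certify_audit_trail).
We now have both O(certify_audit_trail) and O(¬certify_audit_trail) — certify_audit_trail is simultaneously obligatory and forbidden, violating the D-axiom.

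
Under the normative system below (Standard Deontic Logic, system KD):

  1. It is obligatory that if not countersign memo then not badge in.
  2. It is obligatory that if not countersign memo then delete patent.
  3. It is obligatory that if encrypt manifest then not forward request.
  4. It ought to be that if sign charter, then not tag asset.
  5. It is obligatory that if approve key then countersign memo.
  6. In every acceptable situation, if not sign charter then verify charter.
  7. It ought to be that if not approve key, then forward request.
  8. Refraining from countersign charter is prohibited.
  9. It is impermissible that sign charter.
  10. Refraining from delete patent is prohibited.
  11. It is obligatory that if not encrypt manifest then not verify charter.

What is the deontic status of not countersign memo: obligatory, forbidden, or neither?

Premise 9, F(sign_charter), is equivalent to O(¬sign_charter).
Premise 6 is O(¬sign_charter → verify_charter); since O(¬sign_charter), deontic closure gives O(verify_charter).
Premise 11, O(¬encrypt_manifest → ¬verify_charter), contraposes to O(verify_charter → encrypt_manifest); with O(verify_charter) we get O(encrypt_manifest).
Applying K to premise 3 (O(encrypt_manifest → ¬forward_request)) and O(encrypt_manifest) yields O(¬forward_request).
Premise 7, O(¬approve_key → forward_request), contraposes to O(¬forward_request → approve_key); with O(¬forward_request) we get O(approve_key).
From O(approve_key) and premise 5, O(approve_key → countersign_memo), we obtain O(countersign_memo).
Premises 1, 2, 4, 8, 10 do not contribute to this derivation.
Thus O(countersign_memo), which is F(¬countersign_memo): ¬countersign_memo is forbidden.

Forbidden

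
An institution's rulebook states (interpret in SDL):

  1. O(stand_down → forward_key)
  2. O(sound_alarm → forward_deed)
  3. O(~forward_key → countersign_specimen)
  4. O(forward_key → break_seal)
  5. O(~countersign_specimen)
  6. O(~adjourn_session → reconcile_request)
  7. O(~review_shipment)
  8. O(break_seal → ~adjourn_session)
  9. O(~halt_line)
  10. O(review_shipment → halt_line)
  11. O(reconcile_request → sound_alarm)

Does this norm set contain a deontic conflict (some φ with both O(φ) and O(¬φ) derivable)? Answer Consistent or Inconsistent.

Consistent

Premise 10 is O(review_shipment → halt_line), but O(review_shipment) is not derivable from the premises, so it does not yield O(halt_line).
So O(halt_line) is not derivable, and the apparent clash with O(~halt_line) does not arise.
A world satisfying every obligation exists (e.g. adjourn_session=false, break_seal=true, countersign_specimen=false, forward_deed=true, forward_key=true, halt_line=false, reconcile_request=true, review_shipment=false, sound_alarm=true, stand_down=false); no atom is both obligatory and forbidden, so the set is consistent.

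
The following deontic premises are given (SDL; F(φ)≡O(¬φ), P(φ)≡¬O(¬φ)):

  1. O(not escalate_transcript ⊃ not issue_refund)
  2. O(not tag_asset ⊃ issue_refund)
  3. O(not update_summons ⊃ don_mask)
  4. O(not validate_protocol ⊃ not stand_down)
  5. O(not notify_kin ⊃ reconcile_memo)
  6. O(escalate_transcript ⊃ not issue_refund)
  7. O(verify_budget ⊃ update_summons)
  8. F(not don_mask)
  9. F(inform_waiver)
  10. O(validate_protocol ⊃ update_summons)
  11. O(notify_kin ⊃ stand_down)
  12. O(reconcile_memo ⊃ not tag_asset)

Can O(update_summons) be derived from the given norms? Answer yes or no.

Yes

By case analysis on not escalate_transcript: premise 1 gives O(not escalate_transcript ⊃ not issue_refund) and premise 6 gives O(escalate_transcript ⊃ not issue_refund), so O(not issue_refund) either way.
Premise 2 is O(not tag_asset ⊃ issue_refund); contrapositively O(not issue_refund ⊃ tag_asset). Since O(not issue_refund) holds, K gives O(tag_asset).
The contrapositive of premise 12 (O(reconcile_memo ⊃ not tag_asset)) is O(tag_asset ⊃ not reconcile_memo), and O(tag_asset) is already established, so O(not reconcile_memo).
The contrapositive of premise 5 (O(not notify_kin ⊃ reconcile_memo)) is O(not reconcile_memo ⊃ notify_kin), and O(not reconcile_memo) is already established, so O(notify_kin).
Premise 11 is O(notify_kin ⊃ stand_down); since O(notify_kin), deontic closure gives O(stand_down).
Premise 4, O(not validate_protocol ⊃ not stand_down), contraposes to O(stand_down ⊃ validate_protocol); with O(stand_down) we get O(validate_protocol).
Applying K to premise 10 (O(validate_protocol ⊃ update_summons)) and O(validate_protocol) yields O(update_summons).
Premises 3, 7, 8, 9 do not contribute to this derivation.
So O(update_summons) follows.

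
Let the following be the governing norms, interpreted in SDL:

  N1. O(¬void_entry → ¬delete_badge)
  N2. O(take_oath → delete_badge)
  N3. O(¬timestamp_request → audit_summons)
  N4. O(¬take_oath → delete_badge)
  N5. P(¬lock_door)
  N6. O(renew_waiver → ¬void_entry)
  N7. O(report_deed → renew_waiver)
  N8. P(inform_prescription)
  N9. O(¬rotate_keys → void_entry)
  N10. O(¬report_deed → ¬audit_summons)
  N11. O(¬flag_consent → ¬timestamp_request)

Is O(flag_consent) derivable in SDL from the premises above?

Premises 4 and 2 cover both cases: O(¬take_oath → delete_badge) and O(take_oath → delete_badge). Since ¬take_oath ∨ take_oath is a tautology, O(delete_badge) follows.
Premise 1, O(¬void_entry → ¬delete_badge), contraposes to O(delete_badge → void_entry); with O(delete_badge) we get O(void_entry).
The contrapositive of premise 6 (O(renew_waiver → ¬void_entry)) is O(void_entry → ¬renew_waiver), and O(void_entry) is already established, so O(¬renew_waiver).
Premise 7, O(report_deed → renew_waiver), contraposes to O(¬renew_waiver → ¬report_deed); with O(¬renew_waiver) we get O(¬report_deed).
Applying K to premise 10 (O(¬report_deed → ¬audit_summons)) and O(¬report_deed) yields O(¬audit_summons).
Premise 3 is O(¬timestamp_request → audit_summons); contrapositively O(¬audit_summons → timestamp_request). Since O(¬audit_summons) holds, K gives O(timestamp_request).
Premise 11, O(¬flag_consent → ¬timestamp_request), contraposes to O(timestamp_request → flag_consent); with O(timestamp_request) we get O(flag_consent).
Premises 5, 8, 9 do not contribute to this derivation.
So O(flag_consent) follows.

Yes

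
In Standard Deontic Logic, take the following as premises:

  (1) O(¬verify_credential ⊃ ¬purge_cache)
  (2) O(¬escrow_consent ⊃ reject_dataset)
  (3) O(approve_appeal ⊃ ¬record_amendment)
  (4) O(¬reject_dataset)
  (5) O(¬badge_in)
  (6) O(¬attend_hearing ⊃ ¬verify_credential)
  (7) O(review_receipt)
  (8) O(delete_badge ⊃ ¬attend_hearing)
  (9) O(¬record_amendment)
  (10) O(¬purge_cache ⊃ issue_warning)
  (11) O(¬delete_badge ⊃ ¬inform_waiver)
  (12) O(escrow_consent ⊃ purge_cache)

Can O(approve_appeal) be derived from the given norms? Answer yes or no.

No

Premise 3 is O(approve_appeal ⊃ ¬record_amendment); even if O(¬record_amendment) held, inferring O(approve_appeal) would be affirming the consequent — invalid.
No other premise forces O(approve_appeal). An ideal world satisfying every premise can still have approve_appeal false, so O(approve_appeal) is not derivable.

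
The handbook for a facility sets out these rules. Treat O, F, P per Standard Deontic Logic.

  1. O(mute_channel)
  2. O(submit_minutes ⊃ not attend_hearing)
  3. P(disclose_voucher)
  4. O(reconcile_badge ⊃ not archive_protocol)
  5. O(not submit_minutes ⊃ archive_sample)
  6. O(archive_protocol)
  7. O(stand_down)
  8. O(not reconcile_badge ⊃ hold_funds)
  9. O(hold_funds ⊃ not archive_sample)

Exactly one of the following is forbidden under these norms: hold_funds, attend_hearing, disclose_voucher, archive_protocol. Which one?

From premise 6 we have O(archive_protocol).
The contrapositive of premise 4 (O(reconcile_badge ⊃ not archive_protocol)) is O(archive_protocol ⊃ not reconcile_badge), and O(archive_protocol) is already established, so O(not reconcile_badge).
From O(not reconcile_badge) and premise 8, O(not reconcile_badge ⊃ hold_funds), we obtain O(hold_funds).
From O(hold_funds) and premise 9, O(hold_funds ⊃ not archive_sample), we obtain O(not archive_sample).
Premise 5, O(not submit_minutes ⊃ archive_sample), contraposes to O(not archive_sample ⊃ submit_minutes); with O(not archive_sample) we get O(submit_minutes).
With premise 2, O(submit_minutes ⊃ not attend_hearing), the K-axiom yields O(not attend_hearing).
So O(not attend_hearing) holds, i.e. attend_hearing is forbidden. None of the other listed options is forbidden under the premises.

attend_hearing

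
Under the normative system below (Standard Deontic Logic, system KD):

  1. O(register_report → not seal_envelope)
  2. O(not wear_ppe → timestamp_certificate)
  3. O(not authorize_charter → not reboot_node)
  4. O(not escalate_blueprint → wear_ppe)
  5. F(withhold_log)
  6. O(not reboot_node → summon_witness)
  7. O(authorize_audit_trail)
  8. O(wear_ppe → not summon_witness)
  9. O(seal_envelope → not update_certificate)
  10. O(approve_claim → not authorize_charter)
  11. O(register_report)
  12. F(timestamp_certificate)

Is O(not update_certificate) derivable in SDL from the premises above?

Premise 9 is O(seal_envelope → not update_certificate), but O(seal_envelope) is not derivable from the premises, so it does not yield O(not update_certificate).
No other premise forces O(not update_certificate). An ideal world satisfying every premise can still have not update_certificate false, so O(not update_certificate) is not derivable.

No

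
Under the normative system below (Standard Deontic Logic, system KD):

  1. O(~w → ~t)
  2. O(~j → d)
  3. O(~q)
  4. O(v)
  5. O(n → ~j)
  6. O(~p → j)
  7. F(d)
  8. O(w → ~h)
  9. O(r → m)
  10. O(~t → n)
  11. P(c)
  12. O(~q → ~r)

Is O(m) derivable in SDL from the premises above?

No

Premise 9 is O(r → m), but O(r) is not derivable from the premises, so it does not yield O(m).
No other premise forces O(m). An ideal world satisfying every premise can still have m false, so O(m) is not derivable.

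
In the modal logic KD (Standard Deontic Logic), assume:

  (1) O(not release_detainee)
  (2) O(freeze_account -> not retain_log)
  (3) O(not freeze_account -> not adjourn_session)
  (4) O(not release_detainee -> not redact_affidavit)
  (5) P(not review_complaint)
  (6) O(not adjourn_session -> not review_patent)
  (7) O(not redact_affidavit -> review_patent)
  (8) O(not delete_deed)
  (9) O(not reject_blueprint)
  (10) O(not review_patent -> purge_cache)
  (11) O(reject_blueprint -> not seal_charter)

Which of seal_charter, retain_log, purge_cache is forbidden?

From premise 1 we have O(not release_detainee).
Premise 4 is O(not release_detainee -> not redact_affidavit); since O(not release_detainee), deontic closure gives O(not redact_affidavit).
With premise 7, O(not redact_affidavit -> review_patent), the K-axiom yields O(review_patent).
The contrapositive of premise 6 (O(not adjourn_session -> not review_patent)) is O(review_patent -> adjourn_session), and O(review_patent) is already established, so O(adjourn_session).
The contrapositive of premise 3 (O(not freeze_account -> not adjourn_session)) is O(adjourn_session -> freeze_account), and O(adjourn_session) is already established, so O(freeze_account).
Applying K to premise 2 (O(freeze_account -> not retain_log)) and O(freeze_account) yields O(not retain_log).
So O(not retain_log) holds, i.e. retain_log is forbidden. None of the other listed options is forbidden under the premises.

retain_log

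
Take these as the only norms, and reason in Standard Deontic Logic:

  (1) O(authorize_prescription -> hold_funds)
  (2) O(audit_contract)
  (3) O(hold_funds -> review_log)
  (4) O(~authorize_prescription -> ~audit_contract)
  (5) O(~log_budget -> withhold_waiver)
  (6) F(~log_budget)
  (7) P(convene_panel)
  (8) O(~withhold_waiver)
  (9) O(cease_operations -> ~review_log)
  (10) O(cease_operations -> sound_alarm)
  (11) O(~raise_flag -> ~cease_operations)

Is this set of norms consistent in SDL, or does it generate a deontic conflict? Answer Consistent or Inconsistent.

Consistent

Premise 5 is O(~log_budget -> withhold_waiver), but O(~log_budget) is not derivable from the premises, so it does not yield O(withhold_waiver).
So O(withhold_waiver) is not derivable, and the apparent clash with O(~withhold_waiver) does not arise.
A world satisfying every obligation exists (e.g. audit_contract=true, authorize_prescription=true, cease_operations=false, convene_panel=false, hold_funds=true, log_budget=true, raise_flag=false, review_log=true, sound_alarm=false, withhold_waiver=false); no atom is both obligatory and forbidden, so the set is consistent.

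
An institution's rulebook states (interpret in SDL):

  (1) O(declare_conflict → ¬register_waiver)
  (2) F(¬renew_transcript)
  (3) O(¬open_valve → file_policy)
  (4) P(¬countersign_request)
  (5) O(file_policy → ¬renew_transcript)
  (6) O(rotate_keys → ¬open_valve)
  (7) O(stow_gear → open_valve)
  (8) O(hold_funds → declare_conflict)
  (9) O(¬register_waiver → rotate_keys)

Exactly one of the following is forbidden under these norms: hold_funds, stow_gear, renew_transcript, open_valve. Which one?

hold_funds

Premise 2 is F(¬renew_transcript), i.e. O(renew_transcript).
The contrapositive of premise 5 (O(file_policy → ¬renew_transcript)) is O(renew_transcript → ¬file_policy), and O(renew_transcript) is already established, so O(¬file_policy).
Premise 3 is O(¬open_valve → file_policy); contrapositively O(¬file_policy → open_valve). Since O(¬file_policy) holds, K gives O(open_valve).
The contrapositive of premise 6 (O(rotate_keys → ¬open_valve)) is O(open_valve → ¬rotate_keys), and O(open_valve) is already established, so O(¬rotate_keys).
Premise 9 is O(¬register_waiver → rotate_keys); contrapositively O(¬rotate_keys → register_waiver). Since O(¬rotate_keys) holds, K gives O(register_waiver).
Premise 1 is O(declare_conflict → ¬register_waiver); contrapositively O(register_waiver → ¬declare_conflict). Since O(register_waiver) holds, K gives O(¬declare_conflict).
Premise 8 is O(hold_funds → declare_conflict); contrapositively O(¬declare_conflict → ¬hold_funds). Since O(¬declare_conflict) holds, K gives O(¬hold_funds).
So O(¬hold_funds) holds, i.e. hold_funds is forbidden. None of the other listed options is forbidden under the premises.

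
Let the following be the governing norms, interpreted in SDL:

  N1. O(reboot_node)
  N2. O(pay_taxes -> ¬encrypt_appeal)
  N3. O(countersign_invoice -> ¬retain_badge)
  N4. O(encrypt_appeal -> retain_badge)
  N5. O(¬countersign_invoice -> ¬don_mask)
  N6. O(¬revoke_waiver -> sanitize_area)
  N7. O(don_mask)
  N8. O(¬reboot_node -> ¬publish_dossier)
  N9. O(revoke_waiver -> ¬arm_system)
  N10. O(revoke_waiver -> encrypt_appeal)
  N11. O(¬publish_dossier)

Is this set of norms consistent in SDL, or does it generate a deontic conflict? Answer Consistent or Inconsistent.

Premise 8 is O(¬reboot_node -> ¬publish_dossier); even if O(¬publish_dossier) held, inferring O(¬reboot_node) would be affirming the consequent — invalid.
So O(¬reboot_node) is not derivable, and the apparent clash with O(reboot_node) does not arise.
A world satisfying every obligation exists (e.g. arm_system=false, countersign_invoice=true, don_mask=true, encrypt_appeal=false, pay_taxes=false, publish_dossier=false, reboot_node=true, retain_badge=false, revoke_waiver=false, sanitize_area=true); no atom is both obligatory and forbidden, so the set is consistent.

Consistent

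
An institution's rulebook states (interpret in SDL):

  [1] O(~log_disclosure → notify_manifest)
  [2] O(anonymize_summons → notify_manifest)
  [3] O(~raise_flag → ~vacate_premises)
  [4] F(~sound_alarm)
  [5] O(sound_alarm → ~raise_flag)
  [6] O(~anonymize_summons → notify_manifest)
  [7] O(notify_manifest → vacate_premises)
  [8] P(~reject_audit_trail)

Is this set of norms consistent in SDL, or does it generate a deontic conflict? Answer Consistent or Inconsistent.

Inconsistent

Premises 2 and 6 are O(anonymize_summons → notify_manifest) and O(~anonymize_summons → notify_manifest); every ideal world satisfies anonymize_summons or ~anonymize_summons, so in either case notify_manifest holds — hence O(notify_manifest).
Applying K to premise 7 (O(notify_manifest → vacate_premises)) and O(notify_manifest) yields O(vacate_premises).
Premise 3 is O(~raise_flag → ~vacate_premises); contrapositively O(vacate_premises → raise_flag). Since O(vacate_premises) holds, K gives O(raise_flag).
Premise 5 is O(sound_alarm → ~raise_flag); contrapositively O(raise_flag → ~sound_alarm). Since O(raise_flag) holds, K gives O(~sound_alarm).
But premise 4, F(~sound_alarm), means O(sound_alarm).
We now have both O(~sound_alarm) and O(sound_alarm) — sound_alarm is simultaneously obligatory and forbidden, violating the D-axiom.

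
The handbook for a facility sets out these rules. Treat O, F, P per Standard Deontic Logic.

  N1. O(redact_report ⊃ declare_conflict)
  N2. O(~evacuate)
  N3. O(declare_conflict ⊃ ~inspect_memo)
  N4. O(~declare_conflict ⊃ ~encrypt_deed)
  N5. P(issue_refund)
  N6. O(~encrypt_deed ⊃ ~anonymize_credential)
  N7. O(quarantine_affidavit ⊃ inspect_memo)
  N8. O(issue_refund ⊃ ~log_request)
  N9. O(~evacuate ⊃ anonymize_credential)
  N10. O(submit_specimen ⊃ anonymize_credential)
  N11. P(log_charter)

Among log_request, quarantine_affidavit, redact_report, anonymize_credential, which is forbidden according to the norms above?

Premise 2 gives O(~evacuate).
From O(~evacuate) and premise 9, O(~evacuate ⊃ anonymize_credential), we obtain O(anonymize_credential).
The contrapositive of premise 6 (O(~encrypt_deed ⊃ ~anonymize_credential)) is O(anonymize_credential ⊃ encrypt_deed), and O(anonymize_credential) is already established, so O(encrypt_deed).
The contrapositive of premise 4 (O(~declare_conflict ⊃ ~encrypt_deed)) is O(encrypt_deed ⊃ declare_conflict), and O(encrypt_deed) is already established, so O(declare_conflict).
Premise 3 is O(declare_conflict ⊃ ~inspect_memo); since O(declare_conflict), deontic closure gives O(~inspect_memo).
Premise 7, O(quarantine_affidavit ⊃ inspect_memo), contraposes to O(~inspect_memo ⊃ ~quarantine_affidavit); with O(~inspect_memo) we get O(~quarantine_affidavit).
So O(~quarantine_affidavit) holds, i.e. quarantine_affidavit is forbidden. None of the other listed options is forbidden under the premises.

quarantine_affidavit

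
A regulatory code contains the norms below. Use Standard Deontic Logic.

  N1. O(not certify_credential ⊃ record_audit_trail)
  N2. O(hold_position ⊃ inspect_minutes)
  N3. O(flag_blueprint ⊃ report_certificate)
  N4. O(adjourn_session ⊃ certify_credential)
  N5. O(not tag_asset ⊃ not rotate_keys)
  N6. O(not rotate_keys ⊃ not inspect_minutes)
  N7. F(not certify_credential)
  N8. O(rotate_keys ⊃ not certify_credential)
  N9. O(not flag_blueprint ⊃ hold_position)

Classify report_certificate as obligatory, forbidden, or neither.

Obligatory

Premise 7, F(not certify_credential), is equivalent to O(certify_credential).
The contrapositive of premise 8 (O(rotate_keys ⊃ not certify_credential)) is O(certify_credential ⊃ not rotate_keys), and O(certify_credential) is already established, so O(not rotate_keys).
From O(not rotate_keys) and premise 6, O(not rotate_keys ⊃ not inspect_minutes), we obtain O(not inspect_minutes).
Premise 2 is O(hold_position ⊃ inspect_minutes); contrapositively O(not inspect_minutes ⊃ not hold_position). Since O(not inspect_minutes) holds, K gives O(not hold_position).
Premise 9 is O(not flag_blueprint ⊃ hold_position); contrapositively O(not hold_position ⊃ flag_blueprint). Since O(not hold_position) holds, K gives O(flag_blueprint).
With premise 3, O(flag_blueprint ⊃ report_certificate), the K-axiom yields O(report_certificate).
Premises 1, 4, 5 do not contribute to this derivation.
Hence report_certificate is obligatory.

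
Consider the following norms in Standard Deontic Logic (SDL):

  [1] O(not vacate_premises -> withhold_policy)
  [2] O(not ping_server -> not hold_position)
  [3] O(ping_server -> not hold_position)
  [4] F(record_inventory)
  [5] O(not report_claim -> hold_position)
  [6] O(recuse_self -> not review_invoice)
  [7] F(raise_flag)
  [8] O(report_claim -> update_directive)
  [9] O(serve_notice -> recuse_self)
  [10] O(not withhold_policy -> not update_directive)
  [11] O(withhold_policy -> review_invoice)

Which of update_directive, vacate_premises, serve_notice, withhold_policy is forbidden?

serve_notice

Premises 3 and 2 are O(ping_server -> not hold_position) and O(not ping_server -> not hold_position); every ideal world satisfies ping_server or not ping_server, so in either case not hold_position holds — hence O(not hold_position).
Premise 5, O(not report_claim -> hold_position), contraposes to O(not hold_position -> report_claim); with O(not hold_position) we get O(report_claim).
Premise 8 is O(report_claim -> update_directive); since O(report_claim), deontic closure gives O(update_directive).
The contrapositive of premise 10 (O(not withhold_policy -> not update_directive)) is O(update_directive -> withhold_policy), and O(update_directive) is already established, so O(withhold_policy).
From O(withhold_policy) and premise 11, O(withhold_policy -> review_invoice), we obtain O(review_invoice).
The contrapositive of premise 6 (O(recuse_self -> not review_invoice)) is O(review_invoice -> not recuse_self), and O(review_invoice) is already established, so O(not recuse_self).
The contrapositive of premise 9 (O(serve_notice -> recuse_self)) is O(not recuse_self -> not serve_notice), and O(not recuse_self) is already established, so O(not serve_notice).
So O(not serve_notice) holds, i.e. serve_notice is forbidden. None of the other listed options is forbidden under the premises.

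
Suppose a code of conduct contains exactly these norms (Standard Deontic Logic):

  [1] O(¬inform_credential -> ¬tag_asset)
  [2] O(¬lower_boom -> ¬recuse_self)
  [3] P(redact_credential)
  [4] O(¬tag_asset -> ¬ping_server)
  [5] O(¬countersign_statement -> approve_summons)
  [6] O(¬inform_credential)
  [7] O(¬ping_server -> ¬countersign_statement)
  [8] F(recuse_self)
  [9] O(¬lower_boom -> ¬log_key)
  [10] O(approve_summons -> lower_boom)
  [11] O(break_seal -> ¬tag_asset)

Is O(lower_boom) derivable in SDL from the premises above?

Yes

Premise 6 gives O(¬inform_credential).
Premise 1 is O(¬inform_credential -> ¬tag_asset); since O(¬inform_credential), deontic closure gives O(¬tag_asset).
Premise 4 is O(¬tag_asset -> ¬ping_server); since O(¬tag_asset), deontic closure gives O(¬ping_server).
From O(¬ping_server) and premise 7, O(¬ping_server -> ¬countersign_statement), we obtain O(¬countersign_statement).
From O(¬countersign_statement) and premise 5, O(¬countersign_statement -> approve_summons), we obtain O(approve_summons).
From O(approve_summons) and premise 10, O(approve_summons -> lower_boom), we obtain O(lower_boom).
Premises 2, 3, 8, 9, 11 do not contribute to this derivation.
So O(lower_boom) follows.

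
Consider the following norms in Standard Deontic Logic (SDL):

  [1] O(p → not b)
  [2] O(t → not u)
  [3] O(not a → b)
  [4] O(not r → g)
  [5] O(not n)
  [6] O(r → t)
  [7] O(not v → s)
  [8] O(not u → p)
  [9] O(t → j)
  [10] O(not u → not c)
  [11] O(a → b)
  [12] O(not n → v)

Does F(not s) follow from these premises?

Premise 7 is O(not v → s), but O(not v) is not derivable from the premises, so it does not yield O(s).
No other premise forces O(s). An ideal world satisfying every premise can still have not s true, so F(not s) is not derivable.

No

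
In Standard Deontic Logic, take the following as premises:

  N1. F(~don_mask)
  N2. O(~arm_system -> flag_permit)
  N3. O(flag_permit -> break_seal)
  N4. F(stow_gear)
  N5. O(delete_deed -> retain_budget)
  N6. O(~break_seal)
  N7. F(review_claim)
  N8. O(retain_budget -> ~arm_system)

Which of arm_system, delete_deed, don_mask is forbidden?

Premise 6 gives O(~break_seal).
The contrapositive of premise 3 (O(flag_permit -> break_seal)) is O(~break_seal -> ~flag_permit), and O(~break_seal) is already established, so O(~flag_permit).
Premise 2 is O(~arm_system -> flag_permit); contrapositively O(~flag_permit -> arm_system). Since O(~flag_permit) holds, K gives O(arm_system).
The contrapositive of premise 8 (O(retain_budget -> ~arm_system)) is O(arm_system -> ~retain_budget), and O(arm_system) is already established, so O(~retain_budget).
The contrapositive of premise 5 (O(delete_deed -> retain_budget)) is O(~retain_budget -> ~delete_deed), and O(~retain_budget) is already established, so O(~delete_deed).
So O(~delete_deed) holds, i.e. delete_deed is forbidden. None of the other listed options is forbidden under the premises.

delete_deed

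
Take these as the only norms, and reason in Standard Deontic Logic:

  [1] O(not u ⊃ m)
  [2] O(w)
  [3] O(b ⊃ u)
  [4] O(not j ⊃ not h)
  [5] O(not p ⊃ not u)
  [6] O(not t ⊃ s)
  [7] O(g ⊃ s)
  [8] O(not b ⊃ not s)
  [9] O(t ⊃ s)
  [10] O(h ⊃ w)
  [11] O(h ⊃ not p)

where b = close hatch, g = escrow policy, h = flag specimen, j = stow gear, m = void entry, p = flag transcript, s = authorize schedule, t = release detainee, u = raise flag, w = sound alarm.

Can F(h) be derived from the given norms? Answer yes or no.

Yes

Premises 6 and 9 cover both cases: O(not t ⊃ s) and O(t ⊃ s). Since not t ∨ t is a tautology, O(s) follows.
The contrapositive of premise 8 (O(not b ⊃ not s)) is O(s ⊃ b), and O(s) is already established, so O(b).
Applying K to premise 3 (O(b ⊃ u)) and O(b) yields O(u).
Premise 5 is O(not p ⊃ not u); contrapositively O(u ⊃ p). Since O(u) holds, K gives O(p).
Premise 11 is O(h ⊃ not p); contrapositively O(p ⊃ not h). Since O(p) holds, K gives O(not h).
Premises 1, 2, 4, 7, 10 do not contribute to this derivation.
So O(not h) holds, i.e. F(h). The claim follows.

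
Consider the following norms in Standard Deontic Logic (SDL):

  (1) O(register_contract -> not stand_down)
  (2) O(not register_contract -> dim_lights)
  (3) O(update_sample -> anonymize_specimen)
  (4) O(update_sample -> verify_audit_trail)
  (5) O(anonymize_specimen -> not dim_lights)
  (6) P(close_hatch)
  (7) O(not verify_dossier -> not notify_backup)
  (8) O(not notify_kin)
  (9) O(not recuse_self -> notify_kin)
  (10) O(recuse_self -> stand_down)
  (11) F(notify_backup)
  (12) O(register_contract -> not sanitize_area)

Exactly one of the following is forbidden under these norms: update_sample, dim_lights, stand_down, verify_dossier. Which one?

Premise 8 gives O(not notify_kin).
The contrapositive of premise 9 (O(not recuse_self -> notify_kin)) is O(not notify_kin -> recuse_self), and O(not notify_kin) is already established, so O(recuse_self).
From O(recuse_self) and premise 10, O(recuse_self -> stand_down), we obtain O(stand_down).
Premise 1 is O(register_contract -> not stand_down); contrapositively O(stand_down -> not register_contract). Since O(stand_down) holds, K gives O(not register_contract).
Premise 2 is O(not register_contract -> dim_lights); since O(not register_contract), deontic closure gives O(dim_lights).
The contrapositive of premise 5 (O(anonymize_specimen -> not dim_lights)) is O(dim_lights -> not anonymize_specimen), and O(dim_lights) is already established, so O(not anonymize_specimen).
Premise 3 is O(update_sample -> anonymize_specimen); contrapositively O(not anonymize_specimen -> not update_sample). Since O(not anonymize_specimen) holds, K gives O(not update_sample).
So O(not update_sample) holds, i.e. update_sample is forbidden. None of the other listed options is forbidden under the premises.

update_sample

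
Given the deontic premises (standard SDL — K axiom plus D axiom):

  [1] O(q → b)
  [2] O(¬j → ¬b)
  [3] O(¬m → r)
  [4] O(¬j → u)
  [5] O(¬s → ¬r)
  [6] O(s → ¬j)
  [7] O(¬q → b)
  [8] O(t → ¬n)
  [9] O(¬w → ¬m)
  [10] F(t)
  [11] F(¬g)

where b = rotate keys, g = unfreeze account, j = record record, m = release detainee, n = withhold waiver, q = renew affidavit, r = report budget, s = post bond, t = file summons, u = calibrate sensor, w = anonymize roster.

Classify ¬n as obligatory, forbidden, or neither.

Neither

Premise 8 is O(t → ¬n), but O(t) is not derivable from the premises, so it does not yield O(¬n).
No premise or chain of K-axiom applications forces O(¬n), and none forces O(n). So ¬n is neither obligatory nor forbidden under these norms.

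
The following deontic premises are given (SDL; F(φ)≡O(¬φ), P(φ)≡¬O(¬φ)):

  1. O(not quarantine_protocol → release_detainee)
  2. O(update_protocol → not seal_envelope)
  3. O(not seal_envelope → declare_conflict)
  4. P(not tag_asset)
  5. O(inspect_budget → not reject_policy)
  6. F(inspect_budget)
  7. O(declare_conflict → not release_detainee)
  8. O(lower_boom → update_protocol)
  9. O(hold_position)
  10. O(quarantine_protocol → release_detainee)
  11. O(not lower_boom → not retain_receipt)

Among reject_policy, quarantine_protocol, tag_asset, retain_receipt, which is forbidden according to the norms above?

retain_receipt

Premises 1 and 10 are O(not quarantine_protocol → release_detainee) and O(quarantine_protocol → release_detainee); every ideal world satisfies not quarantine_protocol or quarantine_protocol, so in either case release_detainee holds — hence O(release_detainee).
Premise 7 is O(declare_conflict → not release_detainee); contrapositively O(release_detainee → not declare_conflict). Since O(release_detainee) holds, K gives O(not declare_conflict).
Premise 3, O(not seal_envelope → declare_conflict), contraposes to O(not declare_conflict → seal_envelope); with O(not declare_conflict) we get O(seal_envelope).
Premise 2 is O(update_protocol → not seal_envelope); contrapositively O(seal_envelope → not update_protocol). Since O(seal_envelope) holds, K gives O(not update_protocol).
The contrapositive of premise 8 (O(lower_boom → update_protocol)) is O(not update_protocol → not lower_boom), and O(not update_protocol) is already established, so O(not lower_boom).
Premise 11 is O(not lower_boom → not retain_receipt); since O(not lower_boom), deontic closure gives O(not retain_receipt).
So O(not retain_receipt) holds, i.e. retain_receipt is forbidden. None of the other listed options is forbidden under the premises.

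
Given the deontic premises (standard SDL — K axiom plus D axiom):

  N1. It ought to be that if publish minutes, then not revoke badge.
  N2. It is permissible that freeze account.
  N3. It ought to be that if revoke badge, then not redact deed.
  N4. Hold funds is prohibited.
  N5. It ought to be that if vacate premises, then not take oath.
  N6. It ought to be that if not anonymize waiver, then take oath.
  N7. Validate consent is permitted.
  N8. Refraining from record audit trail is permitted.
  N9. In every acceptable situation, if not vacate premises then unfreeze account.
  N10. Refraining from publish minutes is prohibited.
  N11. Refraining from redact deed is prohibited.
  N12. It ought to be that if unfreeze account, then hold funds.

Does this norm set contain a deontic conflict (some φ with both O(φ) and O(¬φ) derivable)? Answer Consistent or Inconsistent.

Premise 3 is O(revoke_badge → ¬redact_deed), but O(revoke_badge) is not derivable from the premises, so it does not yield O(¬redact_deed).
So O(¬redact_deed) is not derivable, and the apparent clash with O(redact_deed) does not arise.
A world satisfying every obligation exists (e.g. anonymize_waiver=true, freeze_account=false, hold_funds=false, publish_minutes=true, record_audit_trail=false, redact_deed=true, revoke_badge=false, take_oath=false, unfreeze_account=false, vacate_premises=true, validate_consent=false); no atom is both obligatory and forbidden, so the set is consistent.

Consistent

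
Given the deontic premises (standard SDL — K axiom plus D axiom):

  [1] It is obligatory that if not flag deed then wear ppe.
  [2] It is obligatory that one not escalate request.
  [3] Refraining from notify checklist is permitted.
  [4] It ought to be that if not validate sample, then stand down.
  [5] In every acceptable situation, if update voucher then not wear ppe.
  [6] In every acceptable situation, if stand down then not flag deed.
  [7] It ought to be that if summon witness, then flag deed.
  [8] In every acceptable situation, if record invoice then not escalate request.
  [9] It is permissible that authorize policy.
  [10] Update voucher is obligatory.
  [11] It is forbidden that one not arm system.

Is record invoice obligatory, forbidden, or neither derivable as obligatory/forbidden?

Neither

Premise 8 is O(record_invoice → ¬escalate_request); even if O(¬escalate_request) held, inferring O(record_invoice) would be affirming the consequent — invalid.
No premise or chain of K-axiom applications forces O(record_invoice), and none forces O(¬record_invoice). So record_invoice is neither obligatory nor forbidden under these norms.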